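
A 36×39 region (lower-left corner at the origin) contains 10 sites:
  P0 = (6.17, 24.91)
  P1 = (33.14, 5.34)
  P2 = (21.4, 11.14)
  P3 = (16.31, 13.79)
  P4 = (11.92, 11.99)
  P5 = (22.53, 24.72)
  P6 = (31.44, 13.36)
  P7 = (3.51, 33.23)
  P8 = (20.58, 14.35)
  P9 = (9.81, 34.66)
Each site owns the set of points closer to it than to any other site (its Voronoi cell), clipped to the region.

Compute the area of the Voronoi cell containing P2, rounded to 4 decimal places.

1. box [0,36]×[0,39]: [(0, 0) (36, 0) (36, 39) (0, 39)]
2. ⊥bis P2·P0 via (13.785,18.025): [(0, 2.7784) (0, 0) (36, 0) (36, 39) (32.7493, 39)]  |A|=810.8848
3. ⊥bis P2·P1 via (27.27,8.24): [(0, 2.7784) (0, 0) (23.1991, 0) (36, 25.9107) (36, 39) (32.7493, 39)]  |A|=645.0449
4. ⊥bis P2·P3 via (18.855,12.465): [(32.5621, 38.793) (12.3654, 0) (23.1991, 0) (36, 25.9107) (36, 39) (32.7493, 39)]  |A|=359.9646
5. ⊥bis P2·P4 via (16.66,11.565): [(32.5621, 38.793) (16.3008, 7.559) (15.6231, 0) (23.1991, 0) (36, 25.9107) (36, 39) (32.7493, 39)]  |A|=347.6521
6. ⊥bis P2·P5 via (21.965,17.93): [(21.7112, 17.9511) (16.3008, 7.559) (15.6231, 0) (23.1991, 0) (31.6587, 17.1234)]  |A|=173.5951
7. ⊥bis P2·P6 via (26.42,12.25): [(25.224, 17.6588) (21.7112, 17.9511) (16.3008, 7.559) (15.6231, 0) (23.1991, 0) (27.2953, 8.2913)]  |A|=144.011
8. ⊥bis P2·P7 via (12.455,22.185): [(25.224, 17.6588) (21.7112, 17.9511) (16.3008, 7.559) (15.6231, 0) (23.1991, 0) (27.2953, 8.2913)]  |A|=144.011
9. ⊥bis P2·P8 via (20.99,12.745): [(26.0261, 14.0315) (18.6956, 12.1589) (16.3008, 7.559) (15.6231, 0) (23.1991, 0) (27.2953, 8.2913)]  |A|=119.3509
10. ⊥bis P2·P9 via (15.605,22.9): [(26.0261, 14.0315) (18.6956, 12.1589) (16.3008, 7.559) (15.6231, 0) (23.1991, 0) (27.2953, 8.2913)]  |A|=119.3509
11. canonical 6-gon: [(26.0261, 14.0315) (18.6956, 12.1589) (16.3008, 7.559) (15.6231, 0) (23.1991, 0) (27.2953, 8.2913)]
12. shoelace: 119.3509

Area of P2's cell: 119.3509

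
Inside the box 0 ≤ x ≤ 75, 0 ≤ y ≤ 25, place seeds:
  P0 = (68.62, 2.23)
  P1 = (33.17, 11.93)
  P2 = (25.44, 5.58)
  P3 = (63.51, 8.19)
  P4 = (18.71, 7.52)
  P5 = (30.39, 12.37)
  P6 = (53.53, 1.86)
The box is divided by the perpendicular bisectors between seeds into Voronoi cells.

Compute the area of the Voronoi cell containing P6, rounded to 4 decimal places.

Area of P6's cell: 209.5885

1. box [0,75]×[0,25]: [(0, 0) (75, 0) (75, 25) (0, 25)]
2. ⊥bis P6·P0 via (61.075,2.045): [(0, 0) (61.1251, 0) (60.5122, 25) (0, 25)]  |A|=1520.4662
3. ⊥bis P6·P1 via (43.35,6.895): [(39.9398, 0) (61.1251, 0) (60.5122, 25) (52.3047, 25)]  |A|=367.4108
4. ⊥bis P6·P2 via (39.485,3.72): [(39.9398, 0) (61.1251, 0) (60.5122, 25) (52.3047, 25)]  |A|=367.4108
5. ⊥bis P6·P3 via (58.52,5.025): [(49.4769, 19.2826) (39.9398, 0) (61.1251, 0) (61.1017, 0.9546)]  |A|=209.5885
6. ⊥bis P6·P4 via (36.12,4.69): [(49.4769, 19.2826) (39.9398, 0) (61.1251, 0) (61.1017, 0.9546)]  |A|=209.5885
7. ⊥bis P6·P5 via (41.96,7.115): [(49.4769, 19.2826) (39.9398, 0) (61.1251, 0) (61.1017, 0.9546)]  |A|=209.5885
8. canonical 4-gon: [(49.4769, 19.2826) (39.9398, 0) (61.1251, 0) (61.1017, 0.9546)]
9. shoelace: 209.5885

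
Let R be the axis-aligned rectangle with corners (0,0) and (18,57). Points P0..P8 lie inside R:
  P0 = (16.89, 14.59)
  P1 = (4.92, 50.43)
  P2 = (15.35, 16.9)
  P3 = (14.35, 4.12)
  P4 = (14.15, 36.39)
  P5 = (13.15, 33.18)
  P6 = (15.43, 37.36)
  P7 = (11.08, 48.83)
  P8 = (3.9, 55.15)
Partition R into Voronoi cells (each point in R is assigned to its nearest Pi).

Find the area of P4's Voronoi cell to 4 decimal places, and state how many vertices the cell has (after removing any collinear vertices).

1. box [0,18]×[0,57]: [(0, 0) (18, 0) (18, 57) (0, 57)]
2. ⊥bis P4·P0 via (15.52,25.49): [(0, 23.5393) (18, 25.8017) (18, 57) (0, 57)]  |A|=581.9308
3. ⊥bis P4·P1 via (9.535,43.41): [(0, 37.1416) (0, 23.5393) (18, 25.8017) (18, 48.975)]  |A|=330.9799
4. ⊥bis P4·P2 via (14.75,26.645): [(0, 37.1416) (0, 25.7368) (18, 26.8451) (18, 48.975)]  |A|=301.8117
5. ⊥bis P4·P3 via (14.25,20.255): [(0, 37.1416) (0, 25.7368) (18, 26.8451) (18, 48.975)]  |A|=301.8117
6. ⊥bis P4·P5 via (13.65,34.785): [(1.9565, 38.4278) (18, 33.4299) (18, 48.975)]  |A|=124.6989
7. ⊥bis P4·P6 via (14.79,36.875): [(9.737, 43.5428) (1.9565, 38.4278) (17.2156, 33.6742)]  |A|=57.5179
8. ⊥bis P4·P7 via (12.615,42.61): [(10.786, 42.1586) (5.7357, 40.9123) (1.9565, 38.4278) (17.2156, 33.6742)]  |A|=53.3689
9. ⊥bis P4·P8 via (9.025,45.77): [(10.786, 42.1586) (5.7357, 40.9123) (1.9565, 38.4278) (17.2156, 33.6742)]  |A|=53.3689
10. canonical 4-gon: [(10.786, 42.1586) (5.7357, 40.9123) (1.9565, 38.4278) (17.2156, 33.6742)]
11. shoelace: 53.3689

Area of P4's cell: 53.3689 (4 vertices)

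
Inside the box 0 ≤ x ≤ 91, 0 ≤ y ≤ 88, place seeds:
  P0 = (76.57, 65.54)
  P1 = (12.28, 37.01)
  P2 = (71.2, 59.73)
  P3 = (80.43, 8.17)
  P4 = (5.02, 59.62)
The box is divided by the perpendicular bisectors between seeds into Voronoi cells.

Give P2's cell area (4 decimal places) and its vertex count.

1. box [0,91]×[0,88]: [(0, 0) (91, 0) (91, 88) (0, 88)]
2. ⊥bis P2·P0 via (73.885,62.635): [(0, 0) (91, 0) (91, 46.8161) (46.4417, 88) (0, 88)]  |A|=7090.4582
3. ⊥bis P2·P1 via (41.74,48.37): [(60.3918, 0) (91, 0) (91, 46.8161) (46.4417, 88) (26.4584, 88)]  |A|=3269.049
4. ⊥bis P2·P3 via (75.815,33.95): [(49.1417, 29.1751) (91, 36.6683) (91, 46.8161) (46.4417, 88) (26.4584, 88)]  |A|=2055.114
5. ⊥bis P2·P4 via (38.11,59.675): [(38.1132, 57.7755) (49.1417, 29.1751) (91, 36.6683) (91, 46.8161) (46.4417, 88) (38.0629, 88)]  |A|=1879.7433
6. canonical 6-gon: [(38.1132, 57.7755) (49.1417, 29.1751) (91, 36.6683) (91, 46.8161) (46.4417, 88) (38.0629, 88)]
7. shoelace: 1879.7433

Area of P2's cell: 1879.7433 (6 vertices)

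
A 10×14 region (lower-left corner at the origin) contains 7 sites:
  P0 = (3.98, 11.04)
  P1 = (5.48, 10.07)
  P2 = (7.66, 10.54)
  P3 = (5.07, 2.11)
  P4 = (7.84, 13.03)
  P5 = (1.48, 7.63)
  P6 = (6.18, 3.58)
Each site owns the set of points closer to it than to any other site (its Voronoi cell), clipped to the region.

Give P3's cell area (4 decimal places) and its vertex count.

Area of P3's cell: 26.5695 (4 vertices)

1. box [0,10]×[0,14]: [(0, 0) (10, 0) (10, 14) (0, 14)]
2. ⊥bis P3·P0 via (4.525,6.575): [(0, 6.0227) (0, 0) (10, 0) (10, 7.2433)]  |A|=66.3298
3. ⊥bis P3·P1 via (5.275,6.09): [(1.9533, 6.2611) (0, 6.0227) (0, 0) (10, 0) (10, 5.8466)]  |A|=60.7105
4. ⊥bis P3·P2 via (6.365,6.325): [(7.5035, 5.9752) (1.9533, 6.2611) (0, 6.0227) (0, 0) (10, 0) (10, 5.2082)]  |A|=59.9136
5. ⊥bis P3·P4 via (6.455,7.57): [(7.5035, 5.9752) (1.9533, 6.2611) (0, 6.0227) (0, 0) (10, 0) (10, 5.2082)]  |A|=59.9136
6. ⊥bis P3·P5 via (3.275,4.87): [(7.5035, 5.9752) (5.16, 6.0959) (0, 2.7401) (0, 0) (10, 0) (10, 5.2082)]  |A|=50.9009
7. ⊥bis P3·P6 via (5.625,2.845): [(3.0968, 4.7541) (0, 2.7401) (0, 0) (9.3927, 0)]  |A|=26.5695
8. canonical 4-gon: [(3.0968, 4.7541) (0, 2.7401) (0, 0) (9.3927, 0)]
9. shoelace: 26.5695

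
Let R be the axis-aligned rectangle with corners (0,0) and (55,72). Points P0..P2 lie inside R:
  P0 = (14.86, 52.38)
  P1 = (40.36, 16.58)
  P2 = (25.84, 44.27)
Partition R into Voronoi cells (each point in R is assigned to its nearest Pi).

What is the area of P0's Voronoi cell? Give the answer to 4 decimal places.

Area of P0's cell: 969.1223

1. box [0,55]×[0,72]: [(0, 0) (55, 0) (55, 72) (0, 72)]
2. ⊥bis P0·P1 via (27.61,34.48): [(0, 14.8137) (55, 53.9896) (55, 72) (0, 72)]  |A|=2067.9094
3. ⊥bis P0·P2 via (20.35,48.325): [(0, 20.7735) (37.8367, 72) (0, 72)]  |A|=969.1223
4. canonical 3-gon: [(0, 20.7735) (37.8367, 72) (0, 72)]
5. shoelace: 969.1223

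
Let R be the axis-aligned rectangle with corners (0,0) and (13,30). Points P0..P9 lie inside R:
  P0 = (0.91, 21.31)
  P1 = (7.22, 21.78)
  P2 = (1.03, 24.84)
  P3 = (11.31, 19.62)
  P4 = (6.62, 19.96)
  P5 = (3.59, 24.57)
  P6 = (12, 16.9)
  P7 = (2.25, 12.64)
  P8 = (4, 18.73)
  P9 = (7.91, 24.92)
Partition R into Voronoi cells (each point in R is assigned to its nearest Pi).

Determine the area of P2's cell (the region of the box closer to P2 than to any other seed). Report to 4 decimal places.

1. box [0,13]×[0,30]: [(0, 0) (13, 0) (13, 30) (0, 30)]
2. ⊥bis P2·P0 via (0.97,23.075): [(0, 23.108) (13, 22.666) (13, 30) (0, 30)]  |A|=92.4689
3. ⊥bis P2·P1 via (4.125,23.31): [(0, 23.108) (3.9586, 22.9734) (7.4322, 30) (0, 30)]  |A|=39.7528
4. ⊥bis P2·P3 via (6.17,22.23): [(0, 23.108) (3.9586, 22.9734) (7.4322, 30) (0, 30)]  |A|=39.7528
5. ⊥bis P2·P4 via (3.825,22.4): [(0, 23.108) (3.9586, 22.9734) (7.4322, 30) (0, 30)]  |A|=39.7528
6. ⊥bis P2·P5 via (2.31,24.705): [(0, 23.108) (2.1339, 23.0354) (2.8685, 30) (0, 30)]  |A|=17.3423
7. ⊥bis P2·P6 via (6.515,20.87): [(0, 23.108) (2.1339, 23.0354) (2.8685, 30) (0, 30)]  |A|=17.3423
8. ⊥bis P2·P7 via (1.64,18.74): [(0, 23.108) (2.1339, 23.0354) (2.8685, 30) (0, 30)]  |A|=17.3423
9. ⊥bis P2·P8 via (2.515,21.785): [(0, 23.108) (2.1339, 23.0354) (2.8685, 30) (0, 30)]  |A|=17.3423
10. ⊥bis P2·P9 via (4.47,24.88): [(0, 23.108) (2.1339, 23.0354) (2.8685, 30) (0, 30)]  |A|=17.3423
11. canonical 4-gon: [(0, 23.108) (2.1339, 23.0354) (2.8685, 30) (0, 30)]
12. shoelace: 17.3423

Area of P2's cell: 17.3423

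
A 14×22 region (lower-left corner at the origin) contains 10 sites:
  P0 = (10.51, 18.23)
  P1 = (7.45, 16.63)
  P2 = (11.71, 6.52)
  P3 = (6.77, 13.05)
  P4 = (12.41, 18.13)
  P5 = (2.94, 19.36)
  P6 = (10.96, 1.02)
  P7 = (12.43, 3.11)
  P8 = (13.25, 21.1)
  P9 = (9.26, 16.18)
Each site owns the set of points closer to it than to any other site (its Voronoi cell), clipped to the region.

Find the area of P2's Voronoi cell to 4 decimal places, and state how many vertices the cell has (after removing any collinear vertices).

1. box [0,14]×[0,22]: [(0, 0) (14, 0) (14, 22) (0, 22)]
2. ⊥bis P2·P0 via (11.11,12.375): [(0, 11.2365) (0, 0) (14, 0) (14, 12.6712)]  |A|=167.3535
3. ⊥bis P2·P1 via (9.58,11.575): [(11.597, 12.4249) (0, 7.5383) (0, 0) (14, 0) (14, 12.6712)]  |A|=145.9096
4. ⊥bis P2·P3 via (9.24,9.785): [(12.9071, 12.5592) (0, 2.7949) (0, 0) (14, 0) (14, 12.6712)]  |A|=112.8753
5. ⊥bis P2·P4 via (12.06,12.325): [(12.5579, 12.295) (0, 2.7949) (0, 0) (14, 0) (14, 12.208)]  |A|=112.4165
6. ⊥bis P2·P5 via (7.325,12.94): [(12.5579, 12.295) (0, 2.7949) (0, 0) (14, 0) (14, 12.208)]  |A|=112.4165
7. ⊥bis P2·P6 via (11.335,3.77): [(12.5579, 12.295) (2.8233, 4.9307) (14, 3.4066) (14, 12.208)]  |A|=54.9191
8. ⊥bis P2·P7 via (12.07,4.815): [(12.5579, 12.295) (2.8233, 4.9307) (8.7745, 4.1192) (14, 5.2225) (14, 12.208)]  |A|=50.1745
9. ⊥bis P2·P8 via (12.48,13.81): [(12.5579, 12.295) (2.8233, 4.9307) (8.7745, 4.1192) (14, 5.2225) (14, 12.208)]  |A|=50.1745
10. ⊥bis P2·P9 via (10.485,11.35): [(13.8934, 12.2145) (11.7241, 11.6643) (2.8233, 4.9307) (8.7745, 4.1192) (14, 5.2225) (14, 12.208)]  |A|=49.7198
11. canonical 6-gon: [(13.8934, 12.2145) (11.7241, 11.6643) (2.8233, 4.9307) (8.7745, 4.1192) (14, 5.2225) (14, 12.208)]
12. shoelace: 49.7198

Area of P2's cell: 49.7198 (6 vertices)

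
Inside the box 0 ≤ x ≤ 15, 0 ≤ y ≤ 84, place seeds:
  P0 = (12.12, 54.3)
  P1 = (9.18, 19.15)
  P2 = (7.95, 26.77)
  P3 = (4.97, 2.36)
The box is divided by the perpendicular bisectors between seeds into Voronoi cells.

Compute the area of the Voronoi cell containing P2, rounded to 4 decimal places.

Area of P2's cell: 271.9633

1. box [0,15]×[0,84]: [(0, 0) (15, 0) (15, 84) (0, 84)]
2. ⊥bis P2·P0 via (10.035,40.535): [(0, 42.055) (0, 0) (15, 0) (15, 39.7829)]  |A|=613.7847
3. ⊥bis P2·P1 via (8.565,22.96): [(0, 42.055) (0, 21.5775) (15, 23.9987) (15, 39.7829)]  |A|=271.9633
4. ⊥bis P2·P3 via (6.46,14.565): [(0, 42.055) (0, 21.5775) (15, 23.9987) (15, 39.7829)]  |A|=271.9633
5. canonical 4-gon: [(0, 42.055) (0, 21.5775) (15, 23.9987) (15, 39.7829)]
6. shoelace: 271.9633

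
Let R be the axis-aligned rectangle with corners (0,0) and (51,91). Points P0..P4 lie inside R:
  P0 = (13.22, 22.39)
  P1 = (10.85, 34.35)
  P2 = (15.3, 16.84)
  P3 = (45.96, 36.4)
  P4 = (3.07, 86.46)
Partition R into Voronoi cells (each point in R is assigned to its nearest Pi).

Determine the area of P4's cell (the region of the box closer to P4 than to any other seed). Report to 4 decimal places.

1. box [0,51]×[0,91]: [(0, 0) (51, 0) (51, 91) (0, 91)]
2. ⊥bis P4·P0 via (8.145,54.425): [(0, 53.1347) (51, 61.2141) (51, 91) (0, 91)]  |A|=1725.1062
3. ⊥bis P4·P1 via (6.96,60.405): [(0, 59.3659) (51, 66.9802) (51, 91) (0, 91)]  |A|=1419.1763
4. ⊥bis P4·P2 via (9.185,51.65): [(0, 59.3659) (51, 66.9802) (51, 91) (0, 91)]  |A|=1419.1763
5. ⊥bis P4·P3 via (24.515,61.43): [(0, 59.3659) (26.7709, 63.3628) (51, 84.1216) (51, 91) (0, 91)]  |A|=1211.5149
6. canonical 5-gon: [(0, 59.3659) (26.7709, 63.3628) (51, 84.1216) (51, 91) (0, 91)]
7. shoelace: 1211.5149

Area of P4's cell: 1211.5149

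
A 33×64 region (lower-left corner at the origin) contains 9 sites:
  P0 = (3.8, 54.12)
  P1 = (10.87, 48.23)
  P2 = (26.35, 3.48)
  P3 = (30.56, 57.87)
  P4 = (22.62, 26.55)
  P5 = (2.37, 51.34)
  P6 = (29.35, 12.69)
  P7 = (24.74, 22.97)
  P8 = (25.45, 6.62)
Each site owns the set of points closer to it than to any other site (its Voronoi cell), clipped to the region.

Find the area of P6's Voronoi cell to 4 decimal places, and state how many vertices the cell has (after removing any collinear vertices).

1. box [0,33]×[0,64]: [(0, 0) (33, 0) (33, 64) (0, 64)]
2. ⊥bis P6·P0 via (16.575,33.405): [(0, 23.1831) (0, 0) (33, 0) (33, 43.5343)]  |A|=1100.8387
3. ⊥bis P6·P1 via (20.11,30.46): [(0, 20.0033) (0, 0) (33, 0) (33, 37.1625)]  |A|=943.2351
4. ⊥bis P6·P2 via (27.85,8.085): [(0, 20.0033) (0, 17.1567) (33, 6.4075) (33, 37.1625)]  |A|=554.4268
5. ⊥bis P6·P3 via (29.955,35.28): [(29.4078, 35.2947) (0, 20.0033) (0, 17.1567) (33, 6.4075) (33, 35.1984)]  |A|=550.8992
6. ⊥bis P6·P4 via (25.985,19.62): [(12.5159, 13.0798) (33, 6.4075) (33, 23.0263)]  |A|=170.2104
7. ⊥bis P6·P5 via (15.86,32.015): [(12.5159, 13.0798) (33, 6.4075) (33, 23.0263)]  |A|=170.2104
8. ⊥bis P6·P7 via (27.045,17.83): [(14.7961, 12.3371) (33, 6.4075) (33, 20.5005)]  |A|=128.2736
9. ⊥bis P6·P8 via (27.4,9.655): [(19.7606, 14.5634) (31.8935, 6.7679) (33, 6.4075) (33, 20.5005)]  |A|=95.4178
10. canonical 4-gon: [(19.7606, 14.5634) (31.8935, 6.7679) (33, 6.4075) (33, 20.5005)]
11. shoelace: 95.4178

Area of P6's cell: 95.4178 (4 vertices)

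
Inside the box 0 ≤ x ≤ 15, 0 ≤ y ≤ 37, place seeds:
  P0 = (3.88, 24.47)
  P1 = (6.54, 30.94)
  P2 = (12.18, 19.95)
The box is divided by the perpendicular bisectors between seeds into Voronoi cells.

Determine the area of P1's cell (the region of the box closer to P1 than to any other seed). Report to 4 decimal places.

Area of P1's cell: 141.8037

1. box [0,15]×[0,37]: [(0, 0) (15, 0) (15, 37) (0, 37)]
2. ⊥bis P1·P0 via (5.21,27.705): [(0, 29.847) (15, 23.6801) (15, 37) (0, 37)]  |A|=153.5473
3. ⊥bis P1·P2 via (9.36,25.445): [(0, 29.847) (9.9592, 25.7525) (15, 28.3394) (15, 37) (0, 37)]  |A|=141.8037
4. canonical 5-gon: [(0, 29.847) (9.9592, 25.7525) (15, 28.3394) (15, 37) (0, 37)]
5. shoelace: 141.8037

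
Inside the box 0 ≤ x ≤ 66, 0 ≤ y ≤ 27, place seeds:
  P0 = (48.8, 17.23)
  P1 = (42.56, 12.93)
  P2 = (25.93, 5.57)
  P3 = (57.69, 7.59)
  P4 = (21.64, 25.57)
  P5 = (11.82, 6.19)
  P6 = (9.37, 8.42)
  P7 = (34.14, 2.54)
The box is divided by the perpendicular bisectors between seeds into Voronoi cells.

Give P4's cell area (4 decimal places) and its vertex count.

Area of P4's cell: 270.8065 (5 vertices)

1. box [0,66]×[0,27]: [(0, 0) (66, 0) (66, 27) (0, 27)]
2. ⊥bis P4·P0 via (35.22,21.4): [(0, 0) (28.6487, 0) (36.9396, 27) (0, 27)]  |A|=885.4421
3. ⊥bis P4·P1 via (32.1,19.25): [(0, 0) (20.469, 0) (36.7826, 27) (0, 27)]  |A|=772.8969
4. ⊥bis P4·P2 via (23.785,15.57): [(0, 10.4681) (30.7835, 17.0712) (36.7826, 27) (0, 27)]  |A|=437.0588
5. ⊥bis P4·P3 via (39.665,16.58): [(0, 10.4681) (30.7835, 17.0712) (36.7826, 27) (0, 27)]  |A|=437.0588
6. ⊥bis P4·P5 via (16.73,15.88): [(0, 24.3572) (19.2581, 14.599) (30.7835, 17.0712) (36.7826, 27) (0, 27)]  |A|=303.3197
7. ⊥bis P4·P6 via (15.505,16.995): [(17.8729, 15.3009) (19.2581, 14.599) (30.7835, 17.0712) (36.7826, 27) (1.5208, 27)]  |A|=270.8065
8. ⊥bis P4·P7 via (27.89,14.055): [(17.8729, 15.3009) (19.2581, 14.599) (30.7835, 17.0712) (36.7826, 27) (1.5208, 27)]  |A|=270.8065
9. canonical 5-gon: [(17.8729, 15.3009) (19.2581, 14.599) (30.7835, 17.0712) (36.7826, 27) (1.5208, 27)]
10. shoelace: 270.8065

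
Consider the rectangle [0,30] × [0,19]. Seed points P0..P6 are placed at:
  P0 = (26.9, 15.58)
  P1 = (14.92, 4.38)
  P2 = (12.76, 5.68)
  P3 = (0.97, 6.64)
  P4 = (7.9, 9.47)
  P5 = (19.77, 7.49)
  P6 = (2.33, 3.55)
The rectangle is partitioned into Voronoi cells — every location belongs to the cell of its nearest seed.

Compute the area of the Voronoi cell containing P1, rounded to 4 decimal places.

Area of P1's cell: 42.9878

1. box [0,30]×[0,19]: [(0, 0) (30, 0) (30, 19) (0, 19)]
2. ⊥bis P1·P0 via (20.91,9.98): [(0, 0) (30, 0) (30, 0.2569) (12.4773, 19) (0, 19)]  |A|=405.7853
3. ⊥bis P1·P2 via (13.84,5.03): [(10.8127, 0) (30, 0) (30, 0.2569) (18.4213, 12.642)]  |A|=122.7707
4. ⊥bis P1·P3 via (7.945,5.51): [(10.8127, 0) (30, 0) (30, 0.2569) (18.4213, 12.642)]  |A|=122.7707
5. ⊥bis P1·P4 via (11.41,6.925): [(10.8127, 0) (30, 0) (30, 0.2569) (18.4213, 12.642)]  |A|=122.7707
6. ⊥bis P1·P5 via (17.345,5.935): [(15.8179, 8.3164) (10.8127, 0) (21.1507, 0)]  |A|=42.9878
7. ⊥bis P1·P6 via (8.625,3.965): [(15.8179, 8.3164) (10.8127, 0) (21.1507, 0)]  |A|=42.9878
8. canonical 3-gon: [(15.8179, 8.3164) (10.8127, 0) (21.1507, 0)]
9. shoelace: 42.9878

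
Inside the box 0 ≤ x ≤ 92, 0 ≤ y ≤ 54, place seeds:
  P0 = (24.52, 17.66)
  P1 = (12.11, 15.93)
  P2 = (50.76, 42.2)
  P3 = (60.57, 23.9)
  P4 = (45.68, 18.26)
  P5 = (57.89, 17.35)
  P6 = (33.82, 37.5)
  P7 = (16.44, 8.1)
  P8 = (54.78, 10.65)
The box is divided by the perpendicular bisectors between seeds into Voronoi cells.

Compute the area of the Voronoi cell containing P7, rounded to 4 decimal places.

1. box [0,92]×[0,54]: [(0, 0) (92, 0) (92, 54) (0, 54)]
2. ⊥bis P7·P0 via (20.48,12.88): [(0, 30.1895) (0, 0) (35.7192, 0)]  |A|=539.1717
3. ⊥bis P7·P1 via (14.275,12.015): [(18.6445, 14.4313) (0, 4.1209) (0, 0) (35.7192, 0)]  |A|=296.1542
4. ⊥bis P7·P2 via (33.6,25.15): [(18.6445, 14.4313) (0, 4.1209) (0, 0) (35.7192, 0)]  |A|=296.1542
5. ⊥bis P7·P3 via (38.505,16): [(18.6445, 14.4313) (0, 4.1209) (0, 0) (35.7192, 0)]  |A|=296.1542
6. ⊥bis P7·P4 via (31.06,13.18): [(35.6066, 0.0952) (18.6445, 14.4313) (0, 4.1209) (0, 0) (35.6396, 0)]  |A|=296.1504
7. ⊥bis P7·P5 via (37.165,12.725): [(35.6066, 0.0952) (18.6445, 14.4313) (0, 4.1209) (0, 0) (35.6396, 0)]  |A|=296.1504
8. ⊥bis P7·P6 via (25.13,22.8): [(35.6066, 0.0952) (18.6445, 14.4313) (0, 4.1209) (0, 0) (35.6396, 0)]  |A|=296.1504
9. ⊥bis P7·P8 via (35.61,9.375): [(35.6066, 0.0952) (18.6445, 14.4313) (0, 4.1209) (0, 0) (35.6396, 0)]  |A|=296.1504
10. canonical 5-gon: [(35.6066, 0.0952) (18.6445, 14.4313) (0, 4.1209) (0, 0) (35.6396, 0)]
11. shoelace: 296.1504

Area of P7's cell: 296.1504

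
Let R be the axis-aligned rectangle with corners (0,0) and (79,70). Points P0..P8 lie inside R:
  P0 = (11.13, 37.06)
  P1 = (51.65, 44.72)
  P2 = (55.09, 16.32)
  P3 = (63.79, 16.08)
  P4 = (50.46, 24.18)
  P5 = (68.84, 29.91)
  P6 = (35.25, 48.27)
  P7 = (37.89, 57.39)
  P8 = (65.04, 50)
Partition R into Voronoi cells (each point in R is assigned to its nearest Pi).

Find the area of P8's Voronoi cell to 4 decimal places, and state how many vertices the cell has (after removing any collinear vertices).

Area of P8's cell: 668.3526 (5 vertices)

1. box [0,79]×[0,70]: [(0, 0) (79, 0) (79, 70) (0, 70)]
2. ⊥bis P8·P0 via (38.085,43.53): [(48.5335, 0) (79, 0) (79, 70) (31.7314, 70)]  |A|=2720.7283
3. ⊥bis P8·P1 via (58.345,47.36): [(77.0202, 0) (79, 0) (79, 70) (49.4175, 70)]  |A|=1104.6808
4. ⊥bis P8·P2 via (60.065,33.16): [(64.4559, 31.8628) (79, 27.5661) (79, 70) (49.4175, 70)]  |A|=872.678
5. ⊥bis P8·P3 via (64.415,33.04): [(63.9855, 33.0558) (79, 32.5025) (79, 70) (49.4175, 70)]  |A|=827.9538
6. ⊥bis P8·P4 via (57.75,37.09): [(63.7252, 33.7159) (64.9576, 33.02) (79, 32.5025) (79, 70) (49.4175, 70)]  |A|=827.6376
7. ⊥bis P8·P5 via (66.94,39.955): [(61.6589, 38.9561) (79, 42.2361) (79, 70) (49.4175, 70)]  |A|=699.9068
8. ⊥bis P8·P6 via (50.145,49.135): [(61.6589, 38.9561) (79, 42.2361) (79, 70) (49.4175, 70)]  |A|=699.9068
9. ⊥bis P8·P7 via (51.465,53.695): [(53.2545, 60.2694) (61.6589, 38.9561) (79, 42.2361) (79, 70) (55.9031, 70)]  |A|=668.3526
10. canonical 5-gon: [(53.2545, 60.2694) (61.6589, 38.9561) (79, 42.2361) (79, 70) (55.9031, 70)]
11. shoelace: 668.3526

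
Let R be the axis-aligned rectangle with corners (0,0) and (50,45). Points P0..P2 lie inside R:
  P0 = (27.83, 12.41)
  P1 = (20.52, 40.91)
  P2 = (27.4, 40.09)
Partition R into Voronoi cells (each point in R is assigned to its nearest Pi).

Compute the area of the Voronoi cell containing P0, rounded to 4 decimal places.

1. box [0,50]×[0,45]: [(0, 0) (50, 0) (50, 45) (0, 45)]
2. ⊥bis P0·P1 via (24.175,26.66): [(0, 20.4593) (0, 0) (50, 0) (50, 33.2839)]  |A|=1343.5803
3. ⊥bis P0·P2 via (27.615,26.25): [(22.2517, 26.1667) (0, 20.4593) (0, 0) (50, 0) (50, 26.5977)]  |A|=1250.8156
4. canonical 5-gon: [(22.2517, 26.1667) (0, 20.4593) (0, 0) (50, 0) (50, 26.5977)]
5. shoelace: 1250.8156

Area of P0's cell: 1250.8156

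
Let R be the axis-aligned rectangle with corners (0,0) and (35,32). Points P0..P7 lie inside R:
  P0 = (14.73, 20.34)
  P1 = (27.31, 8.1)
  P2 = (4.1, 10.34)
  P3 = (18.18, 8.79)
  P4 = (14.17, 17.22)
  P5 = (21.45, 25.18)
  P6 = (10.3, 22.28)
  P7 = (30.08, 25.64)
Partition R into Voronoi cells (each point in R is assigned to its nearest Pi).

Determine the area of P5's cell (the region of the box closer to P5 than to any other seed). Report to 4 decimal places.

Area of P5's cell: 129.9551

1. box [0,35]×[0,32]: [(0, 0) (35, 0) (35, 32) (0, 32)]
2. ⊥bis P5·P0 via (18.09,22.76): [(34.4826, 0) (35, 0) (35, 32) (11.435, 32)]  |A|=385.3181
3. ⊥bis P5·P1 via (24.38,16.64): [(22.8708, 16.1222) (35, 20.2836) (35, 32) (11.435, 32)]  |A|=258.1353
4. ⊥bis P5·P2 via (12.775,17.76): [(22.8708, 16.1222) (35, 20.2836) (35, 32) (11.435, 32)]  |A|=258.1353
5. ⊥bis P5·P3 via (19.815,16.985): [(22.6579, 16.4178) (23.3373, 16.2823) (35, 20.2836) (35, 32) (11.435, 32)]  |A|=258.0493
6. ⊥bis P5·P4 via (17.81,21.2): [(21.9226, 17.4388) (23.1452, 16.3206) (23.3373, 16.2823) (35, 20.2836) (35, 32) (11.435, 32)]  |A|=257.8363
7. ⊥bis P5·P6 via (15.875,23.73): [(15.0179, 27.0254) (21.9226, 17.4388) (23.1452, 16.3206) (23.3373, 16.2823) (35, 20.2836) (35, 32) (13.7241, 32)]  |A|=252.1427
8. ⊥bis P5·P7 via (25.765,25.41): [(15.0179, 27.0254) (21.9226, 17.4388) (23.1452, 16.3206) (23.3373, 16.2823) (26.1992, 17.2641) (25.4137, 32) (13.7241, 32)]  |A|=129.9551
9. canonical 7-gon: [(15.0179, 27.0254) (21.9226, 17.4388) (23.1452, 16.3206) (23.3373, 16.2823) (26.1992, 17.2641) (25.4137, 32) (13.7241, 32)]
10. shoelace: 129.9551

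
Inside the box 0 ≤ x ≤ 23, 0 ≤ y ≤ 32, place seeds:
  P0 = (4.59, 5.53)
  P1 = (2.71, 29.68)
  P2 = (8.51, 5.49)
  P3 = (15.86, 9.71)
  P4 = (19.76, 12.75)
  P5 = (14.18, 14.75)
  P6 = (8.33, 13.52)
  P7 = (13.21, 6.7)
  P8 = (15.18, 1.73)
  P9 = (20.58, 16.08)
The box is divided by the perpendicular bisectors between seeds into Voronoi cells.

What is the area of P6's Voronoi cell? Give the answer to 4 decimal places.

1. box [0,23]×[0,32]: [(0, 0) (23, 0) (23, 32) (0, 32)]
2. ⊥bis P6·P0 via (6.46,9.525): [(0, 12.5488) (23, 1.7829) (23, 32) (0, 32)]  |A|=571.1854
3. ⊥bis P6·P1 via (5.52,21.6): [(0, 19.6803) (0, 12.5488) (23, 1.7829) (23, 27.6791)]  |A|=379.818
4. ⊥bis P6·P2 via (8.42,9.505): [(0, 19.6803) (0, 12.5488) (6.5903, 9.464) (23, 9.8318) (23, 27.6791)]  |A|=313.7778
5. ⊥bis P6·P3 via (12.095,11.615): [(19.63, 26.5071) (0, 19.6803) (0, 12.5488) (6.5903, 9.464) (11.0573, 9.5641)]  |A|=183.6807
6. ⊥bis P6·P4 via (14.045,13.135): [(14.2264, 15.8274) (14.8335, 24.839) (0, 19.6803) (0, 12.5488) (6.5903, 9.464) (11.0573, 9.5641)]  |A|=162.5747
7. ⊥bis P6·P5 via (11.255,14.135): [(11.8759, 11.182) (9.4016, 22.9499) (0, 19.6803) (0, 12.5488) (6.5903, 9.464) (11.0573, 9.5641)]  |A|=119.0961
8. ⊥bis P6·P7 via (10.77,10.11): [(11.6533, 10.742) (11.8759, 11.182) (9.4016, 22.9499) (0, 19.6803) (0, 12.5488) (6.5903, 9.464) (9.9731, 9.5398)]  |A|=118.4648
9. ⊥bis P6·P8 via (11.755,7.625): [(11.6533, 10.742) (11.8759, 11.182) (9.4016, 22.9499) (0, 19.6803) (0, 12.5488) (6.5903, 9.464) (9.9731, 9.5398)]  |A|=118.4648
10. ⊥bis P6·P9 via (14.455,14.8): [(11.6533, 10.742) (11.8759, 11.182) (9.4016, 22.9499) (0, 19.6803) (0, 12.5488) (6.5903, 9.464) (9.9731, 9.5398)]  |A|=118.4648
11. canonical 7-gon: [(11.6533, 10.742) (11.8759, 11.182) (9.4016, 22.9499) (0, 19.6803) (0, 12.5488) (6.5903, 9.464) (9.9731, 9.5398)]
12. shoelace: 118.4648

Area of P6's cell: 118.4648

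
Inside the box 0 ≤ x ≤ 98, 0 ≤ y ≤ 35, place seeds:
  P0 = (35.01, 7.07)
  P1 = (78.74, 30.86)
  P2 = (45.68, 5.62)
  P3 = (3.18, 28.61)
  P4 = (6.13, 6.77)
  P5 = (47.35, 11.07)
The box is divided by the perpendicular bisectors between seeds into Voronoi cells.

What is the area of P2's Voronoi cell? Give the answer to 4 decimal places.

Area of P2's cell: 172.7019

1. box [0,98]×[0,35]: [(0, 0) (98, 0) (98, 35) (0, 35)]
2. ⊥bis P2·P0 via (40.345,6.345): [(39.4827, 0) (98, 0) (98, 35) (44.2391, 35)]  |A|=1964.8682
3. ⊥bis P2·P1 via (62.21,18.24): [(39.4827, 0) (76.1355, 0) (49.4144, 35) (44.2391, 35)]  |A|=731.9918
4. ⊥bis P2·P3 via (24.43,17.115): [(39.4827, 0) (76.1355, 0) (49.4144, 35) (44.2391, 35)]  |A|=731.9918
5. ⊥bis P2·P4 via (25.905,6.195): [(39.4827, 0) (76.1355, 0) (49.4144, 35) (44.2391, 35)]  |A|=731.9918
6. ⊥bis P2·P5 via (46.515,8.345): [(40.8526, 10.0801) (39.4827, 0) (73.7487, 0)]  |A|=172.7019
7. canonical 3-gon: [(40.8526, 10.0801) (39.4827, 0) (73.7487, 0)]
8. shoelace: 172.7019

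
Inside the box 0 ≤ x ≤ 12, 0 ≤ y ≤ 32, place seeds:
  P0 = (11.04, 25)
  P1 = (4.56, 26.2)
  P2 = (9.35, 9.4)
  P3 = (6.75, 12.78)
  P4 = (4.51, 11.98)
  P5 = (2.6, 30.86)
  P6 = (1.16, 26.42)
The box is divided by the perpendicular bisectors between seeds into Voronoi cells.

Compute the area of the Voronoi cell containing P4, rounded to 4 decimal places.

Area of P4's cell: 82.4721

1. box [0,12]×[0,32]: [(0, 0) (12, 0) (12, 32) (0, 32)]
2. ⊥bis P4·P0 via (7.775,18.49): [(0, 22.3894) (0, 0) (12, 0) (12, 16.371)]  |A|=232.5627
3. ⊥bis P4·P1 via (4.535,19.09): [(6.5931, 19.0828) (0, 19.1059) (0, 0) (12, 0) (12, 16.371)]  |A|=221.7385
4. ⊥bis P4·P2 via (6.93,10.69): [(10.389, 17.179) (6.5931, 19.0828) (0, 19.1059) (0, 0) (1.2316, 0)]  |A|=116.0567
5. ⊥bis P4·P3 via (5.63,12.38): [(6.513, 9.9077) (3.2319, 19.0946) (0, 19.1059) (0, 0) (1.2316, 0)]  |A|=83.1466
6. ⊥bis P4·P5 via (3.555,21.42): [(6.513, 9.9077) (3.2319, 19.0946) (0, 19.1059) (0, 0) (1.2316, 0)]  |A|=83.1466
7. ⊥bis P4·P6 via (2.835,19.2): [(6.513, 9.9077) (3.2319, 19.0946) (2.3933, 19.0975) (0, 18.5423) (0, 0) (1.2316, 0)]  |A|=82.4721
8. canonical 6-gon: [(6.513, 9.9077) (3.2319, 19.0946) (2.3933, 19.0975) (0, 18.5423) (0, 0) (1.2316, 0)]
9. shoelace: 82.4721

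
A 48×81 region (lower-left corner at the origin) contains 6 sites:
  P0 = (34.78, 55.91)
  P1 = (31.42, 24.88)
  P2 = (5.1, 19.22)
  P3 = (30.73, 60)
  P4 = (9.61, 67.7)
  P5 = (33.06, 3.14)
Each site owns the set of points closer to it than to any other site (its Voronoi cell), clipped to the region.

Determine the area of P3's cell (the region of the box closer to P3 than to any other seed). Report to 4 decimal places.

Area of P3's cell: 630.6580

1. box [0,48]×[0,81]: [(0, 0) (48, 0) (48, 81) (0, 81)]
2. ⊥bis P3·P0 via (32.755,57.955): [(0, 25.5203) (48, 73.0509) (48, 81) (0, 81)]  |A|=1522.2901
3. ⊥bis P3·P1 via (31.075,42.44): [(0, 41.8295) (16.8036, 42.1596) (48, 73.0509) (48, 81) (0, 81)]  |A|=1385.264
4. ⊥bis P3·P2 via (17.915,39.61): [(0, 50.8695) (13.9476, 42.1035) (16.8036, 42.1596) (48, 73.0509) (48, 81) (0, 81)]  |A|=1322.2209
5. ⊥bis P3·P4 via (20.17,63.85): [(12.5596, 42.9758) (13.9476, 42.1035) (16.8036, 42.1596) (48, 73.0509) (48, 81) (26.4226, 81)]  |A|=630.658
6. ⊥bis P3·P5 via (31.895,31.57): [(12.5596, 42.9758) (13.9476, 42.1035) (16.8036, 42.1596) (48, 73.0509) (48, 81) (26.4226, 81)]  |A|=630.658
7. canonical 6-gon: [(12.5596, 42.9758) (13.9476, 42.1035) (16.8036, 42.1596) (48, 73.0509) (48, 81) (26.4226, 81)]
8. shoelace: 630.658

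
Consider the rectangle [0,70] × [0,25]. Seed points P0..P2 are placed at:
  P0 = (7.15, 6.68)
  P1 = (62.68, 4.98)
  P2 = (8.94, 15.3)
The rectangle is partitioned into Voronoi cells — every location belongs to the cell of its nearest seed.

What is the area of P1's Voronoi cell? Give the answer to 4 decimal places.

Area of P1's cell: 841.0551

1. box [0,70]×[0,25]: [(0, 0) (70, 0) (70, 25) (0, 25)]
2. ⊥bis P1·P0 via (34.915,5.83): [(34.7365, 0) (70, 0) (70, 25) (35.5019, 25)]  |A|=872.0201
3. ⊥bis P1·P2 via (35.81,10.14): [(34.9022, 5.4129) (34.7365, 0) (70, 0) (70, 25) (38.6637, 25)]  |A|=841.0551
4. canonical 5-gon: [(34.9022, 5.4129) (34.7365, 0) (70, 0) (70, 25) (38.6637, 25)]
5. shoelace: 841.0551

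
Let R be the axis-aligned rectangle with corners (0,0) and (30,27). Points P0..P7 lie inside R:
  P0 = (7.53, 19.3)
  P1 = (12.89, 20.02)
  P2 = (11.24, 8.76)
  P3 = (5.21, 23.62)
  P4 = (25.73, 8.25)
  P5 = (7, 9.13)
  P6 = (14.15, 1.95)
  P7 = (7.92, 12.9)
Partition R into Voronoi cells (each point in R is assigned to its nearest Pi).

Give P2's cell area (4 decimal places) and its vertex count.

Area of P2's cell: 69.2722 (5 vertices)

1. box [0,30]×[0,27]: [(0, 0) (30, 0) (30, 27) (0, 27)]
2. ⊥bis P2·P0 via (9.385,14.03): [(0, 10.7266) (0, 0) (30, 0) (30, 21.2863)]  |A|=480.1931
3. ⊥bis P2·P1 via (12.065,14.39): [(10.8949, 14.5615) (0, 10.7266) (0, 0) (30, 0) (30, 11.7619)]  |A|=389.2102
4. ⊥bis P2·P3 via (8.225,16.19): [(10.8949, 14.5615) (0, 10.7266) (0, 0) (30, 0) (30, 11.7619)]  |A|=389.2102
5. ⊥bis P2·P4 via (18.485,8.505): [(18.6581, 13.4239) (10.8949, 14.5615) (0, 10.7266) (0, 0) (18.1857, 0)]  |A|=243.2123
6. ⊥bis P2·P5 via (9.12,8.945): [(18.6581, 13.4239) (10.8949, 14.5615) (9.5694, 14.0949) (8.3394, 0) (18.1857, 0)]  |A|=133.1172
7. ⊥bis P2·P6 via (12.695,5.355): [(18.4608, 7.8188) (18.6581, 13.4239) (10.8949, 14.5615) (9.5694, 14.0949) (8.6561, 3.6291)]  |A|=77.4964
8. ⊥bis P2·P7 via (9.58,10.83): [(18.4608, 7.8188) (18.6581, 13.4239) (13.7173, 14.1479) (9.2623, 10.5752) (8.6561, 3.6291)]  |A|=69.2722
9. canonical 5-gon: [(18.4608, 7.8188) (18.6581, 13.4239) (13.7173, 14.1479) (9.2623, 10.5752) (8.6561, 3.6291)]
10. shoelace: 69.2722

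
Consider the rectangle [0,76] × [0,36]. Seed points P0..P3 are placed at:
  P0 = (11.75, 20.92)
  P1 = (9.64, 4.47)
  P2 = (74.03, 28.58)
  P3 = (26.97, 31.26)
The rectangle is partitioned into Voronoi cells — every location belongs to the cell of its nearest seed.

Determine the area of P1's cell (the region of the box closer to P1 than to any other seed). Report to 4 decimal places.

Area of P1's cell: 446.2741

1. box [0,76]×[0,36]: [(0, 0) (76, 0) (76, 36) (0, 36)]
2. ⊥bis P1·P0 via (10.695,12.695): [(0, 14.0668) (0, 0) (76, 0) (76, 4.3185)]  |A|=698.6419
3. ⊥bis P1·P2 via (41.835,16.525): [(44.9125, 8.306) (0, 14.0668) (0, 0) (48.0226, 0)]  |A|=515.3259
4. ⊥bis P1·P3 via (18.305,17.865): [(30.156, 10.1988) (0, 14.0668) (0, 0) (45.922, 0)]  |A|=446.2741
5. canonical 4-gon: [(30.156, 10.1988) (0, 14.0668) (0, 0) (45.922, 0)]
6. shoelace: 446.2741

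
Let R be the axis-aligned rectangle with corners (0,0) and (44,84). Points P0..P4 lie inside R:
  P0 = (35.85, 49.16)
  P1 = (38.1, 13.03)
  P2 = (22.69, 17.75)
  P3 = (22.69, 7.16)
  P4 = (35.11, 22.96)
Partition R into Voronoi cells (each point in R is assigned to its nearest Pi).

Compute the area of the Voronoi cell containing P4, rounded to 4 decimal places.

1. box [0,44]×[0,84]: [(0, 0) (44, 0) (44, 84) (0, 84)]
2. ⊥bis P4·P0 via (35.48,36.06): [(0, 37.0621) (0, 0) (44, 0) (44, 35.8194)]  |A|=1603.3922
3. ⊥bis P4·P1 via (36.605,17.995): [(0, 37.0621) (0, 6.973) (44, 20.2217) (44, 35.8194)]  |A|=1005.1101
4. ⊥bis P4·P2 via (28.9,20.355): [(22.1541, 36.4364) (30.643, 16.1998) (44, 20.2217) (44, 35.8194)]  |A|=322.5928
5. ⊥bis P4·P3 via (28.9,15.06): [(22.1541, 36.4364) (30.643, 16.1998) (44, 20.2217) (44, 35.8194)]  |A|=322.5928
6. canonical 4-gon: [(22.1541, 36.4364) (30.643, 16.1998) (44, 20.2217) (44, 35.8194)]
7. shoelace: 322.5928

Area of P4's cell: 322.5928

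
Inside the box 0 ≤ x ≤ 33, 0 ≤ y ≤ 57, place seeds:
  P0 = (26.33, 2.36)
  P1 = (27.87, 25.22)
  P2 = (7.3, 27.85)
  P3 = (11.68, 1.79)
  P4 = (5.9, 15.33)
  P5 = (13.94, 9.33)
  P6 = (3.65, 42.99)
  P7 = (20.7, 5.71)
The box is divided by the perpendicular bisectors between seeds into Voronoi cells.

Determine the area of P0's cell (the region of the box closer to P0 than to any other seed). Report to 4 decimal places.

1. box [0,33]×[0,57]: [(0, 0) (33, 0) (33, 57) (0, 57)]
2. ⊥bis P0·P1 via (27.1,13.79): [(0, 15.6156) (0, 0) (33, 0) (33, 13.3925)]  |A|=478.6348
3. ⊥bis P0·P2 via (16.815,15.105): [(16.0506, 14.5344) (0, 2.5515) (0, 0) (33, 0) (33, 13.3925)]  |A|=373.7907
4. ⊥bis P0·P3 via (19.005,2.075): [(18.5267, 14.3676) (19.0857, 0) (33, 0) (33, 13.3925)]  |A|=196.8739
5. ⊥bis P0·P4 via (16.115,8.845): [(19.5761, 14.2969) (18.5899, 12.7434) (19.0857, 0) (33, 0) (33, 13.3925)]  |A|=196.024
6. ⊥bis P0·P5 via (20.135,5.845): [(24.6956, 13.952) (18.9409, 3.7224) (19.0857, 0) (33, 0) (33, 13.3925)]  |A|=164.1256
7. ⊥bis P0·P6 via (14.99,22.675): [(24.6956, 13.952) (18.9409, 3.7224) (19.0857, 0) (33, 0) (33, 13.3925)]  |A|=164.1256
8. ⊥bis P0·P7 via (23.515,4.035): [(29.2339, 13.6462) (21.1141, 0) (33, 0) (33, 13.3925)]  |A|=106.3177
9. canonical 4-gon: [(29.2339, 13.6462) (21.1141, 0) (33, 0) (33, 13.3925)]
10. shoelace: 106.3177

Area of P0's cell: 106.3177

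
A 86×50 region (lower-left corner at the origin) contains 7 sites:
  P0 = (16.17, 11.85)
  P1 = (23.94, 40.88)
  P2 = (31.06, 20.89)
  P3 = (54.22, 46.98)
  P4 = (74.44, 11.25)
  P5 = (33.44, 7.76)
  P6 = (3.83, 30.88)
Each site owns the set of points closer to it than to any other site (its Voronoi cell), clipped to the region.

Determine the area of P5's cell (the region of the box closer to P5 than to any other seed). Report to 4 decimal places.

Area of P5's cell: 465.7490

1. box [0,86]×[0,50]: [(0, 0) (86, 0) (86, 50) (0, 50)]
2. ⊥bis P5·P0 via (24.805,9.805): [(22.4829, 0) (86, 0) (86, 50) (34.3243, 50)]  |A|=2879.8208
3. ⊥bis P5·P1 via (28.69,24.32): [(28.2099, 24.1823) (22.4829, 0) (86, 0) (86, 40.7586)]  |A|=1945.7145
4. ⊥bis P5·P2 via (32.25,14.325): [(25.5895, 13.1177) (22.4829, 0) (86, 0) (86, 24.068)]  |A|=1143.5771
5. ⊥bis P5·P3 via (43.83,27.37): [(59.2231, 19.2143) (25.5895, 13.1177) (22.4829, 0) (86, 0) (86, 5.027)]  |A|=888.648
6. ⊥bis P5·P4 via (53.94,9.505): [(53.2064, 18.1236) (25.5895, 13.1177) (22.4829, 0) (54.7491, 0)]  |A|=465.749
7. ⊥bis P5·P6 via (18.635,19.32): [(53.2064, 18.1236) (25.5895, 13.1177) (22.4829, 0) (54.7491, 0)]  |A|=465.749
8. canonical 4-gon: [(53.2064, 18.1236) (25.5895, 13.1177) (22.4829, 0) (54.7491, 0)]
9. shoelace: 465.749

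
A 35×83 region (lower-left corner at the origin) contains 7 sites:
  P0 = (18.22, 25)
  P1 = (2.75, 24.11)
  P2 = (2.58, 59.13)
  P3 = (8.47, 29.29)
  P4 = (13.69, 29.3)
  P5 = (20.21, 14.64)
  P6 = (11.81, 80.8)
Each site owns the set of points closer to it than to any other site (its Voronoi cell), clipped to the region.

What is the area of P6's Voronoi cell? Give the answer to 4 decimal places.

1. box [0,35]×[0,83]: [(0, 0) (35, 0) (35, 83) (0, 83)]
2. ⊥bis P6·P0 via (15.015,52.9): [(0, 51.1752) (35, 55.1958) (35, 83) (0, 83)]  |A|=1043.5088
3. ⊥bis P6·P1 via (7.28,52.455): [(0, 53.6185) (8.8947, 52.1969) (35, 55.1958) (35, 83) (0, 83)]  |A|=1032.6425
4. ⊥bis P6·P2 via (7.195,69.965): [(0, 73.0296) (35, 58.1219) (35, 83) (0, 83)]  |A|=609.8489
5. ⊥bis P6·P3 via (10.14,55.045): [(0, 73.0296) (35, 58.1219) (35, 83) (0, 83)]  |A|=609.8489
6. ⊥bis P6·P4 via (12.75,55.05): [(0, 73.0296) (35, 58.1219) (35, 83) (0, 83)]  |A|=609.8489
7. ⊥bis P6·P5 via (16.01,47.72): [(0, 73.0296) (35, 58.1219) (35, 83) (0, 83)]  |A|=609.8489
8. canonical 4-gon: [(0, 73.0296) (35, 58.1219) (35, 83) (0, 83)]
9. shoelace: 609.8489

Area of P6's cell: 609.8489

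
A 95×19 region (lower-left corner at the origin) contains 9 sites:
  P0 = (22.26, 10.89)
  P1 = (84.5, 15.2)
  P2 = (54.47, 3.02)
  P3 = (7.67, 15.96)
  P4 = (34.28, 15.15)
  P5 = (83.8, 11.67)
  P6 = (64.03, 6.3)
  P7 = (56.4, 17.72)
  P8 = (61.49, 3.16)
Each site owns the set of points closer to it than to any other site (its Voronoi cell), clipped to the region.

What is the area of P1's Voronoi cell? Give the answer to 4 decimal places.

1. box [0,95]×[0,19]: [(0, 0) (95, 0) (95, 19) (0, 19)]
2. ⊥bis P1·P0 via (53.38,13.045): [(54.2833, 0) (95, 0) (95, 19) (52.9676, 19)]  |A|=786.1158
3. ⊥bis P1·P2 via (69.485,9.11): [(73.18, 0) (95, 0) (95, 19) (65.4737, 19)]  |A|=487.7905
4. ⊥bis P1·P3 via (46.085,15.58): [(73.18, 0) (95, 0) (95, 19) (65.4737, 19)]  |A|=487.7905
5. ⊥bis P1·P4 via (59.39,15.175): [(73.18, 0) (95, 0) (95, 19) (65.4737, 19)]  |A|=487.7905
6. ⊥bis P1·P5 via (84.15,13.435): [(66.2947, 16.9757) (95, 11.2834) (95, 19) (65.4737, 19)]  |A|=140.638
7. ⊥bis P1·P6 via (74.265,10.75): [(72.0548, 15.8335) (95, 11.2834) (95, 19) (70.678, 19)]  |A|=127.037
8. ⊥bis P1·P7 via (70.45,16.46): [(72.0548, 15.8335) (95, 11.2834) (95, 19) (70.678, 19)]  |A|=127.037
9. ⊥bis P1·P8 via (72.995,9.18): [(72.0548, 15.8335) (95, 11.2834) (95, 19) (70.678, 19)]  |A|=127.037
10. canonical 4-gon: [(72.0548, 15.8335) (95, 11.2834) (95, 19) (70.678, 19)]
11. shoelace: 127.037

Area of P1's cell: 127.0370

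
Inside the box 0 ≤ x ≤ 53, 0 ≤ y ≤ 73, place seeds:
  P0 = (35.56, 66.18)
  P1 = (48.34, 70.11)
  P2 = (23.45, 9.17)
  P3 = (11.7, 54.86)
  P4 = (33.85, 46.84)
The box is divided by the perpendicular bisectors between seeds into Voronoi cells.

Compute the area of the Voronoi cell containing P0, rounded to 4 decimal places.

Area of P0's cell: 353.8600

1. box [0,53]×[0,73]: [(0, 0) (53, 0) (53, 73) (0, 73)]
2. ⊥bis P0·P1 via (41.95,68.145): [(0, 0) (53, 0) (53, 32.2114) (40.457, 73) (0, 73)]  |A|=3613.195
3. ⊥bis P0·P2 via (29.505,37.675): [(0, 43.9424) (52.8444, 32.7173) (40.457, 73) (0, 73)]  |A|=1582.6259
4. ⊥bis P0·P3 via (23.63,60.52): [(35.0247, 36.5025) (52.8444, 32.7173) (40.457, 73) (17.7091, 73)]  |A|=750.5909
5. ⊥bis P0·P4 via (34.705,56.51): [(25.1309, 57.3565) (45.8304, 55.5263) (40.457, 73) (17.7091, 73)]  |A|=353.86
6. canonical 4-gon: [(25.1309, 57.3565) (45.8304, 55.5263) (40.457, 73) (17.7091, 73)]
7. shoelace: 353.86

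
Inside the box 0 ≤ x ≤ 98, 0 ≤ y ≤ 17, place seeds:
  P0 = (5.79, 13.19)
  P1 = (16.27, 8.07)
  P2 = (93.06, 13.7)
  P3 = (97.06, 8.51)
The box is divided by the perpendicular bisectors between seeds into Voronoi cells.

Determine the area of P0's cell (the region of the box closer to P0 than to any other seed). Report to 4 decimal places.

1. box [0,98]×[0,17]: [(0, 0) (98, 0) (98, 17) (0, 17)]
2. ⊥bis P0·P1 via (11.03,10.63): [(0, 0) (5.8367, 0) (14.1421, 17) (0, 17)]  |A|=169.8196
3. ⊥bis P0·P2 via (49.425,13.445): [(0, 0) (5.8367, 0) (14.1421, 17) (0, 17)]  |A|=169.8196
4. ⊥bis P0·P3 via (51.425,10.85): [(0, 0) (5.8367, 0) (14.1421, 17) (0, 17)]  |A|=169.8196
5. canonical 4-gon: [(0, 0) (5.8367, 0) (14.1421, 17) (0, 17)]
6. shoelace: 169.8196

Area of P0's cell: 169.8196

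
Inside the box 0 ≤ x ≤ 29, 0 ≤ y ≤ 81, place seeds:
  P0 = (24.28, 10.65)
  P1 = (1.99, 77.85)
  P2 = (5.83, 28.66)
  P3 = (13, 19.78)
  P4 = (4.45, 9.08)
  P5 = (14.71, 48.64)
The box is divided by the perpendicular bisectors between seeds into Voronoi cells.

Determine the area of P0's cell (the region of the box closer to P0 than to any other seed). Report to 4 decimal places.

1. box [0,29]×[0,81]: [(0, 0) (29, 0) (29, 81) (0, 81)]
2. ⊥bis P0·P1 via (13.135,44.25): [(0, 39.8932) (0, 0) (29, 0) (29, 49.5124)]  |A|=1296.3802
3. ⊥bis P0·P2 via (15.055,19.655): [(0, 4.2322) (0, 0) (29, 0) (29, 33.9407)]  |A|=553.5068
4. ⊥bis P0·P3 via (18.64,15.215): [(6.325, 0) (29, 0) (29, 28.0146)]  |A|=317.6158
5. ⊥bis P0·P4 via (14.365,9.865): [(14.3601, 9.9272) (15.146, 0) (29, 0) (29, 28.0146)]  |A|=273.8317
6. ⊥bis P0·P5 via (19.495,29.645): [(14.3601, 9.9272) (15.146, 0) (29, 0) (29, 28.0146)]  |A|=273.8317
7. canonical 4-gon: [(14.3601, 9.9272) (15.146, 0) (29, 0) (29, 28.0146)]
8. shoelace: 273.8317

Area of P0's cell: 273.8317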